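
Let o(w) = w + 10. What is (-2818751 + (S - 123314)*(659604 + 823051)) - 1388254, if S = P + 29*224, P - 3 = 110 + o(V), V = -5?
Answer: -173030045505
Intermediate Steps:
o(w) = 10 + w
P = 118 (P = 3 + (110 + (10 - 5)) = 3 + (110 + 5) = 3 + 115 = 118)
S = 6614 (S = 118 + 29*224 = 118 + 6496 = 6614)
(-2818751 + (S - 123314)*(659604 + 823051)) - 1388254 = (-2818751 + (6614 - 123314)*(659604 + 823051)) - 1388254 = (-2818751 - 116700*1482655) - 1388254 = (-2818751 - 173025838500) - 1388254 = -173028657251 - 1388254 = -173030045505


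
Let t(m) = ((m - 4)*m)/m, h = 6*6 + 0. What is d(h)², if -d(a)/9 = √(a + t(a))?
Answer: 5508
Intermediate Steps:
h = 36 (h = 36 + 0 = 36)
t(m) = -4 + m (t(m) = ((-4 + m)*m)/m = (m*(-4 + m))/m = -4 + m)
d(a) = -9*√(-4 + 2*a) (d(a) = -9*√(a + (-4 + a)) = -9*√(-4 + 2*a))
d(h)² = (-9*√(-4 + 2*36))² = (-9*√(-4 + 72))² = (-18*√17)² = 5508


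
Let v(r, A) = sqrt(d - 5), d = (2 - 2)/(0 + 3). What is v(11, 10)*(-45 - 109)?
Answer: -154*I*sqrt(5) ≈ -344.35*I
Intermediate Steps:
d = 0 (d = 0/3 = 0*(1/3) = 0)
v(r, A) = I*sqrt(5) (v(r, A) = sqrt(0 - 5) = sqrt(-5) = I*sqrt(5))
v(11, 10)*(-45 - 109) = (I*sqrt(5))*(-45 - 109) = (I*sqrt(5))*(-154) = -154*I*sqrt(5)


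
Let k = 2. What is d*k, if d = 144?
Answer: 288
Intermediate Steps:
d*k = 144*2 = 288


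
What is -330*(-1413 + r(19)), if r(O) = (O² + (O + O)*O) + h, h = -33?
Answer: 119790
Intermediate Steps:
r(O) = -33 + 3*O² (r(O) = (O² + (O + O)*O) - 33 = (O² + (2*O)*O) - 33 = (O² + 2*O²) - 33 = 3*O² - 33 = -33 + 3*O²)
-330*(-1413 + r(19)) = -330*(-1413 + (-33 + 3*19²)) = -330*(-1413 + (-33 + 3*361)) = -330*(-1413 + (-33 + 1083)) = -330*(-1413 + 1050) = -330*(-363) = 119790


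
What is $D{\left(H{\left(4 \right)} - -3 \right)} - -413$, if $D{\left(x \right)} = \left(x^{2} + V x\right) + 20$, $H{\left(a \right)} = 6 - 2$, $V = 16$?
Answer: $594$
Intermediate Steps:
$H{\left(a \right)} = 4$
$D{\left(x \right)} = 20 + x^{2} + 16 x$ ($D{\left(x \right)} = \left(x^{2} + 16 x\right) + 20 = 20 + x^{2} + 16 x$)
$D{\left(H{\left(4 \right)} - -3 \right)} - -413 = \left(20 + \left(4 - -3\right)^{2} + 16 \left(4 - -3\right)\right) - -413 = \left(20 + \left(4 + 3\right)^{2} + 16 \left(4 + 3\right)\right) + 413 = \left(20 + 7^{2} + 16 \cdot 7\right) + 413 = \left(20 + 49 + 112\right) + 413 = 181 + 413 = 594$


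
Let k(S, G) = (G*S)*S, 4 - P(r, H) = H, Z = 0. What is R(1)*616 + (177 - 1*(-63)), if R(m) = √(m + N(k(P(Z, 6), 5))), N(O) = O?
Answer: 240 + 616*√21 ≈ 3062.9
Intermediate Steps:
P(r, H) = 4 - H
k(S, G) = G*S²
R(m) = √(20 + m) (R(m) = √(m + 5*(4 - 1*6)²) = √(m + 5*(4 - 6)²) = √(m + 5*(-2)²) = √(m + 5*4) = √(m + 20) = √(20 + m))
R(1)*616 + (177 - 1*(-63)) = √(20 + 1)*616 + (177 - 1*(-63)) = √21*616 + (177 + 63) = 616*√21 + 240 = 240 + 616*√21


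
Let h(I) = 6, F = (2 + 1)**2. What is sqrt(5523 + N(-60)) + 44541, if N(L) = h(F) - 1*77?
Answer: 44541 + 2*sqrt(1363) ≈ 44615.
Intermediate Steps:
F = 9 (F = 3**2 = 9)
N(L) = -71 (N(L) = 6 - 1*77 = 6 - 77 = -71)
sqrt(5523 + N(-60)) + 44541 = sqrt(5523 - 71) + 44541 = sqrt(5452) + 44541 = 2*sqrt(1363) + 44541 = 44541 + 2*sqrt(1363)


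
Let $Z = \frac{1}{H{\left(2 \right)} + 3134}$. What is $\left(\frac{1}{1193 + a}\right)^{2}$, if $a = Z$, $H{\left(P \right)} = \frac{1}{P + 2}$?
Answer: $\frac{157176369}{223701229656025} \approx 7.0262 \cdot 10^{-7}$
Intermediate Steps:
$H{\left(P \right)} = \frac{1}{2 + P}$
$Z = \frac{4}{12537}$ ($Z = \frac{1}{\frac{1}{2 + 2} + 3134} = \frac{1}{\frac{1}{4} + 3134} = \frac{1}{\frac{12537}{4}} = \frac{4}{12537} \approx 0.00031906$)
$a = \frac{4}{12537} \approx 0.00031906$
$\left(\frac{1}{1193 + a}\right)^{2} = \left(\frac{1}{1193 + \frac{4}{12537}}\right)^{2} = \left(\frac{1}{\frac{14956645}{12537}}\right)^{2} = \left(\frac{12537}{14956645}\right)^{2} = \frac{157176369}{223701229656025}$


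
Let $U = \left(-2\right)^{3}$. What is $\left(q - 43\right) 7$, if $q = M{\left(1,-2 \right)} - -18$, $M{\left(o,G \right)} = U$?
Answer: $-231$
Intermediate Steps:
$U = -8$
$M{\left(o,G \right)} = -8$
$q = 10$ ($q = -8 - -18 = -8 + 18 = 10$)
$\left(q - 43\right) 7 = \left(10 - 43\right) 7 = \left(-33\right) 7 = -231$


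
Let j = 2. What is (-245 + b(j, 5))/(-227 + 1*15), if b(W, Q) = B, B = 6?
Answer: 239/212 ≈ 1.1274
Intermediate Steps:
b(W, Q) = 6
(-245 + b(j, 5))/(-227 + 1*15) = (-245 + 6)/(-227 + 1*15) = -239/(-227 + 15) = -239/(-212) = -239*(-1/212) = 239/212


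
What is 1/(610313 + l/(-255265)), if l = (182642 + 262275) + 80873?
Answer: 51053/31158204431 ≈ 1.6385e-6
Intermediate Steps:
l = 525790 (l = 444917 + 80873 = 525790)
1/(610313 + l/(-255265)) = 1/(610313 + 525790/(-255265)) = 1/(610313 + 525790*(-1/255265)) = 1/(610313 - 105158/51053) = 1/(31158204431/51053) = 51053/31158204431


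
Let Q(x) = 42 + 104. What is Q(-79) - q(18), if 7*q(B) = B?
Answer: 1004/7 ≈ 143.43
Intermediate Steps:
Q(x) = 146
q(B) = B/7
Q(-79) - q(18) = 146 - 18/7 = 1004/7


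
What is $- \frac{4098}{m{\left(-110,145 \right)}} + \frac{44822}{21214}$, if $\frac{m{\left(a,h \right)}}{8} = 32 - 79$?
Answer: $\frac{25947011}{1994116} \approx 13.012$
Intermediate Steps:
$m{\left(a,h \right)} = -376$ ($m{\left(a,h \right)} = 8 \left(32 - 79\right) = 8 \left(-47\right) = -376$)
$- \frac{4098}{m{\left(-110,145 \right)}} + \frac{44822}{21214} = - \frac{4098}{-376} + \frac{44822}{21214} = \left(-4098\right) \left(- \frac{1}{376}\right) + 44822 \cdot \frac{1}{21214} = \frac{2049}{188} + \frac{22411}{10607} = \frac{25947011}{1994116}$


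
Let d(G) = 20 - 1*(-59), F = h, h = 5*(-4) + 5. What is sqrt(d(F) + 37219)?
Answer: sqrt(37298) ≈ 193.13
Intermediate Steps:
h = -15 (h = -20 + 5 = -15)
F = -15
d(G) = 79 (d(G) = 20 + 59 = 79)
sqrt(d(F) + 37219) = sqrt(79 + 37219) = sqrt(37298)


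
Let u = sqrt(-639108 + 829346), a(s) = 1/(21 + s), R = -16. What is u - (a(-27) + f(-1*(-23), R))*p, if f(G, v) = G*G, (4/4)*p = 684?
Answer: -361722 + sqrt(190238) ≈ -3.6129e+5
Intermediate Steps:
p = 684
f(G, v) = G**2
u = sqrt(190238) ≈ 436.16
u - (a(-27) + f(-1*(-23), R))*p = sqrt(190238) - (1/(21 - 27) + (-1*(-23))**2)*684 = sqrt(190238) - (1/(-6) + 23**2)*684 = sqrt(190238) - (-1/6 + 529)*684 = sqrt(190238) - 3173*684/6 = sqrt(190238) - 1*361722 = sqrt(190238) - 361722 = -361722 + sqrt(190238)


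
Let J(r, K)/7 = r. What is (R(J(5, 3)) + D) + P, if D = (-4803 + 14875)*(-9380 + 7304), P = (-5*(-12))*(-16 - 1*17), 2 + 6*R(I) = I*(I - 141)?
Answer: -62736212/3 ≈ -2.0912e+7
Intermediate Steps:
J(r, K) = 7*r
R(I) = -⅓ + I*(-141 + I)/6 (R(I) = -⅓ + (I*(I - 141))/6 = -⅓ + (I*(-141 + I))/6 = -⅓ + I*(-141 + I)/6)
P = -1980 (P = 60*(-16 - 17) = 60*(-33) = -1980)
D = -20909472 (D = 10072*(-2076) = -20909472)
(R(J(5, 3)) + D) + P = ((-⅓ - 329*5/2 + (7*5)²/6) - 20909472) - 1980 = ((-⅓ - 47/2*35 + (⅙)*35²) - 20909472) - 1980 = ((-⅓ - 1645/2 + (⅙)*1225) - 20909472) - 1980 = ((-⅓ - 1645/2 + 1225/6) - 20909472) - 1980 = (-1856/3 - 20909472) - 1980 = -62730272/3 - 1980 = -62736212/3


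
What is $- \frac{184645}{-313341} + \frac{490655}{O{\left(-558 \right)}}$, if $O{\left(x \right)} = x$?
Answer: $- \frac{51213098815}{58281426} \approx -878.72$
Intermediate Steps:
$- \frac{184645}{-313341} + \frac{490655}{O{\left(-558 \right)}} = - \frac{184645}{-313341} + \frac{490655}{-558} = \left(-184645\right) \left(- \frac{1}{313341}\right) + 490655 \left(- \frac{1}{558}\right) = \frac{184645}{313341} - \frac{490655}{558} = - \frac{51213098815}{58281426}$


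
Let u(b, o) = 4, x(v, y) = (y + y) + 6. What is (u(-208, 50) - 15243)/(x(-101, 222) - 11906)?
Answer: 15239/11456 ≈ 1.3302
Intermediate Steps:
x(v, y) = 6 + 2*y (x(v, y) = 2*y + 6 = 6 + 2*y)
(u(-208, 50) - 15243)/(x(-101, 222) - 11906) = (4 - 15243)/((6 + 2*222) - 11906) = -15239/((6 + 444) - 11906) = -15239/(450 - 11906) = -15239/(-11456) = -15239*(-1/11456) = 15239/11456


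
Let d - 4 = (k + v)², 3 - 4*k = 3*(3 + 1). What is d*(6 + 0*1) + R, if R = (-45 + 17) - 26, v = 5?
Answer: 123/8 ≈ 15.375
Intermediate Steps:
k = -9/4 (k = ¾ - 3*(3 + 1)/4 = ¾ - 3*4/4 = ¾ - ¼*12 = ¾ - 3 = -9/4 ≈ -2.2500)
R = -54 (R = -28 - 26 = -54)
d = 185/16 (d = 4 + (-9/4 + 5)² = 4 + (11/4)² = 4 + 121/16 = 185/16 ≈ 11.563)
d*(6 + 0*1) + R = 185*(6 + 0*1)/16 - 54 = 185*(6 + 0)/16 - 54 = (185/16)*6 - 54 = 555/8 - 54 = 123/8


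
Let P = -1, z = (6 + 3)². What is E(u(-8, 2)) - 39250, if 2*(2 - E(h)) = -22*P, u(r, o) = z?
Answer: -39259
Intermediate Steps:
z = 81 (z = 9² = 81)
u(r, o) = 81
E(h) = -9 (E(h) = 2 - (-11)*(-1) = 2 - ½*22 = 2 - 11 = -9)
E(u(-8, 2)) - 39250 = -9 - 39250 = -39259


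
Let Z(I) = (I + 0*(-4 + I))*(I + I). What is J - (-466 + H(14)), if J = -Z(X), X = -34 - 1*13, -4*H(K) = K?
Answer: -7897/2 ≈ -3948.5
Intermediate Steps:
H(K) = -K/4
X = -47 (X = -34 - 13 = -47)
Z(I) = 2*I**2 (Z(I) = (I + 0)*(2*I) = I*(2*I) = 2*I**2)
J = -4418 (J = -2*(-47)**2 = -2*2209 = -1*4418 = -4418)
J - (-466 + H(14)) = -4418 - (-466 - 1/4*14) = -4418 - (-466 - 7/2) = -4418 - 1*(-939/2) = -4418 + 939/2 = -7897/2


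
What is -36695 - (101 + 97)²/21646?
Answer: -397169587/10823 ≈ -36697.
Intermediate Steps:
-36695 - (101 + 97)²/21646 = -36695 - 198²/21646 = -36695 - 39204/21646 = -36695 - 1*19602/10823 = -36695 - 19602/10823 = -397169587/10823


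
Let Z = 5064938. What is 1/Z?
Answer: 1/5064938 ≈ 1.9744e-7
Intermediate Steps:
1/Z = 1/5064938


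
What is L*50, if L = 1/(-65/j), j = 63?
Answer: -630/13 ≈ -48.462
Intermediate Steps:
L = -63/65 (L = 1/(-65/63) = -63/65 ≈ -0.96923)
L*50 = -63/65*50 = -630/13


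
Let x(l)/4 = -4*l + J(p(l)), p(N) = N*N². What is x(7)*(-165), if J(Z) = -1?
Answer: 19140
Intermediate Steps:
p(N) = N³
x(l) = -4 - 16*l (x(l) = 4*(-4*l - 1) = 4*(-1 - 4*l) = -4 - 16*l)
x(7)*(-165) = (-4 - 16*7)*(-165) = (-4 - 112)*(-165) = -116*(-165) = 19140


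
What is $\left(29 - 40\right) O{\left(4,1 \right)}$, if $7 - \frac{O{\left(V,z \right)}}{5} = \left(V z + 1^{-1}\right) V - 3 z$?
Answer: $550$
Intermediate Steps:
$O{\left(V,z \right)} = 35 + 15 z - 5 V \left(1 + V z\right)$ ($O{\left(V,z \right)} = 35 - 5 \left(\left(V z + 1^{-1}\right) V - 3 z\right) = 35 - 5 \left(\left(V z + 1\right) V - 3 z\right) = 35 - 5 \left(\left(1 + V z\right) V - 3 z\right) = 35 - 5 \left(V \left(1 + V z\right) - 3 z\right) = 35 - 5 \left(- 3 z + V \left(1 + V z\right)\right) = 35 - \left(- 15 z + 5 V \left(1 + V z\right)\right) = 35 + 15 z - 5 V \left(1 + V z\right)$)
$\left(29 - 40\right) O{\left(4,1 \right)} = \left(29 - 40\right) \left(35 - 20 + 15 \cdot 1 - 5 \cdot 4^{2}\right) = - 11 \left(35 - 20 + 15 - 5 \cdot 16\right) = - 11 \left(35 - 20 + 15 - 80\right) = \left(-11\right) \left(-50\right) = 550$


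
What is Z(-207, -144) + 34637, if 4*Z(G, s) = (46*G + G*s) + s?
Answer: 79345/2 ≈ 39673.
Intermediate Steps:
Z(G, s) = s/4 + 23*G/2 + G*s/4 (Z(G, s) = ((46*G + G*s) + s)/4 = (s + 46*G + G*s)/4 = s/4 + 23*G/2 + G*s/4)
Z(-207, -144) + 34637 = ((¼)*(-144) + (23/2)*(-207) + (¼)*(-207)*(-144)) + 34637 = (-36 - 4761/2 + 7452) + 34637 = 10071/2 + 34637 = 79345/2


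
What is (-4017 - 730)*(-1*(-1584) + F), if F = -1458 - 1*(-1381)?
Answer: -7153729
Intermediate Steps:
F = -77 (F = -1458 + 1381 = -77)
(-4017 - 730)*(-1*(-1584) + F) = (-4017 - 730)*(-1*(-1584) - 77) = -4747*(1584 - 77) = -4747*1507 = -7153729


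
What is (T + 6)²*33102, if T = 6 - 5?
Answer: 1621998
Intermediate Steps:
T = 1
(T + 6)²*33102 = (1 + 6)²*33102 = 7²*33102 = 49*33102 = 1621998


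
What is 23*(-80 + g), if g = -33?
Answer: -2599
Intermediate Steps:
23*(-80 + g) = 23*(-80 - 33) = 23*(-113) = -2599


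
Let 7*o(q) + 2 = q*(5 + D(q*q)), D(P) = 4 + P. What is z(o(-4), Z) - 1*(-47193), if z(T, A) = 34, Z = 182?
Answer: 47227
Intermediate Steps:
o(q) = -2/7 + q*(9 + q**2)/7 (o(q) = -2/7 + (q*(5 + (4 + q*q)))/7 = -2/7 + (q*(5 + (4 + q**2)))/7 = -2/7 + (q*(9 + q**2))/7 = -2/7 + q*(9 + q**2)/7)
z(o(-4), Z) - 1*(-47193) = 34 - 1*(-47193) = 34 + 47193 = 47227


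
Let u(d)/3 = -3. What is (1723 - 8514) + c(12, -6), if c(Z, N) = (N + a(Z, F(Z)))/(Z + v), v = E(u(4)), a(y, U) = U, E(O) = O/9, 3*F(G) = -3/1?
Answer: -74708/11 ≈ -6791.6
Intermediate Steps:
u(d) = -9 (u(d) = 3*(-3) = -9)
F(G) = -1 (F(G) = (-3/1)/3 = (-3*1)/3 = (⅓)*(-3) = -1)
E(O) = O/9 (E(O) = O*(⅑) = O/9)
v = -1 (v = (⅑)*(-9) = -1)
c(Z, N) = (-1 + N)/(-1 + Z) (c(Z, N) = (N - 1)/(Z - 1) = (-1 + N)/(-1 + Z))
(1723 - 8514) + c(12, -6) = (1723 - 8514) + (-1 - 6)/(-1 + 12) = -6791 - 7/11 = -74708/11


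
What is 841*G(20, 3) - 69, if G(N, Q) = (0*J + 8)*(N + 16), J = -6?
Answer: 242139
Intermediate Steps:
G(N, Q) = 128 + 8*N (G(N, Q) = (0*(-6) + 8)*(N + 16) = (0 + 8)*(16 + N) = 8*(16 + N) = 128 + 8*N)
841*G(20, 3) - 69 = 841*(128 + 8*20) - 69 = 841*(128 + 160) - 69 = 841*288 - 69 = 242208 - 69 = 242139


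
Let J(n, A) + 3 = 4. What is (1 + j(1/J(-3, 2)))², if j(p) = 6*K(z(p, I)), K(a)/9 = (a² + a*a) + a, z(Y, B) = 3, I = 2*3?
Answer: 1288225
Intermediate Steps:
J(n, A) = 1 (J(n, A) = -3 + 4 = 1)
I = 6
K(a) = 9*a + 18*a² (K(a) = 9*((a² + a*a) + a) = 9*((a² + a²) + a) = 9*(2*a² + a) = 9*(a + 2*a²) = 9*a + 18*a²)
j(p) = 1134 (j(p) = 6*(9*3*(1 + 2*3)) = 6*(9*3*(1 + 6)) = 6*(9*3*7) = 6*189 = 1134)
(1 + j(1/J(-3, 2)))² = (1 + 1134)² = 1135² = 1288225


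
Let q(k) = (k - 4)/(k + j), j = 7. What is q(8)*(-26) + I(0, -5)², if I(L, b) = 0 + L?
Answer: -104/15 ≈ -6.9333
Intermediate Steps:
q(k) = (-4 + k)/(7 + k) (q(k) = (k - 4)/(k + 7) = (-4 + k)/(7 + k))
I(L, b) = L
q(8)*(-26) + I(0, -5)² = ((-4 + 8)/(7 + 8))*(-26) + 0² = (4/15)*(-26) + 0 = -104/15 + 0 = -104/15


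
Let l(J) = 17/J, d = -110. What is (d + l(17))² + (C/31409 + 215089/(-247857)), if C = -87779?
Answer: 92464365864949/7784940513 ≈ 11877.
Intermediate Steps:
(d + l(17))² + (C/31409 + 215089/(-247857)) = (-110 + 17/17)² + (-87779/31409 + 215089/(-247857)) = (-110 + 17*(1/17))² + (-87779*1/31409 + 215089*(-1/247857)) = (-110 + 1)² + (-87779/31409 - 215089/247857) = (-109)² - 28512370004/7784940513 = 11881 - 28512370004/7784940513 = 92464365864949/7784940513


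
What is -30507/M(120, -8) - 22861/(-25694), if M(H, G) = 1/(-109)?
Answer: 85439330383/25694 ≈ 3.3253e+6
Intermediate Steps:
M(H, G) = -1/109
-30507/M(120, -8) - 22861/(-25694) = -30507/(-1/109) - 22861/(-25694) = -30507*(-109) - 22861*(-1/25694) = 3325263 + 22861/25694 = 85439330383/25694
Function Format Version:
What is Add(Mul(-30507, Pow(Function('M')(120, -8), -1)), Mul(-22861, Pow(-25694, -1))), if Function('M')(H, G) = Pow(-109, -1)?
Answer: Rational(85439330383, 25694) ≈ 3.3253e+6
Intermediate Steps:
Function('M')(H, G) = Rational(-1, 109)
Add(Mul(-30507, Pow(Function('M')(120, -8), -1)), Mul(-22861, Pow(-25694, -1))) = Add(Mul(-30507, Pow(Rational(-1, 109), -1)), Mul(-22861, Pow(-25694, -1))) = Add(Mul(-30507, -109), Mul(-22861, Rational(-1, 25694))) = Add(3325263, Rational(22861, 25694)) = Rational(85439330383, 25694)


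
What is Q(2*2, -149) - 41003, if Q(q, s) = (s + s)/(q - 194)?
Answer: -3895136/95 ≈ -41001.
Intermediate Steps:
Q(q, s) = 2*s/(-194 + q) (Q(q, s) = (2*s)/(-194 + q) = 2*s/(-194 + q))
Q(2*2, -149) - 41003 = 2*(-149)/(-194 + 2*2) - 41003 = 2*(-149)/(-194 + 4) - 41003 = 2*(-149)/(-190) - 41003 = 2*(-149)*(-1/190) - 41003 = 149/95 - 41003 = -3895136/95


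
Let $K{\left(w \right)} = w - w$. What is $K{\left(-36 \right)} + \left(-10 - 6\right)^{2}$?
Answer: $256$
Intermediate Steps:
$K{\left(w \right)} = 0$
$K{\left(-36 \right)} + \left(-10 - 6\right)^{2} = 0 + \left(-10 - 6\right)^{2} = 0 + \left(-16\right)^{2} = 0 + 256 = 256$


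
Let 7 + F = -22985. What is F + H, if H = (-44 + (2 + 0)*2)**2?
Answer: -21392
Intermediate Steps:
H = 1600 (H = (-44 + 2*2)**2 = (-44 + 4)**2 = (-40)**2 = 1600)
F = -22992 (F = -7 - 22985 = -22992)
F + H = -22992 + 1600 = -21392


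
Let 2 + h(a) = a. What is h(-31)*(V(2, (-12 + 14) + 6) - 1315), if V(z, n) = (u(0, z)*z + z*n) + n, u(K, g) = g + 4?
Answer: 42207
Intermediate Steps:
h(a) = -2 + a
u(K, g) = 4 + g
V(z, n) = n + n*z + z*(4 + z) (V(z, n) = ((4 + z)*z + z*n) + n = (z*(4 + z) + n*z) + n = (n*z + z*(4 + z)) + n = n + n*z + z*(4 + z))
h(-31)*(V(2, (-12 + 14) + 6) - 1315) = (-2 - 31)*((((-12 + 14) + 6) + ((-12 + 14) + 6)*2 + 2*(4 + 2)) - 1315) = -33*(((2 + 6) + (2 + 6)*2 + 2*6) - 1315) = -33*((8 + 8*2 + 12) - 1315) = -33*((8 + 16 + 12) - 1315) = -33*(36 - 1315) = -33*(-1279) = 42207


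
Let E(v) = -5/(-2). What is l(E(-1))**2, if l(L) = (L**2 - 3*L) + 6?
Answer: 361/16 ≈ 22.563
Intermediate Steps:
E(v) = 5/2 (E(v) = -5*(-1/2) = 5/2)
l(L) = 6 + L**2 - 3*L
l(E(-1))**2 = (6 + (5/2)**2 - 3*5/2)**2 = (6 + 25/4 - 15/2)**2 = (19/4)**2 = 361/16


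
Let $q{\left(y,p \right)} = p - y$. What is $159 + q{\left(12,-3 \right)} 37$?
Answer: $-396$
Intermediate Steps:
$159 + q{\left(12,-3 \right)} 37 = 159 + \left(-3 - 12\right) 37 = 159 - 555 = -396$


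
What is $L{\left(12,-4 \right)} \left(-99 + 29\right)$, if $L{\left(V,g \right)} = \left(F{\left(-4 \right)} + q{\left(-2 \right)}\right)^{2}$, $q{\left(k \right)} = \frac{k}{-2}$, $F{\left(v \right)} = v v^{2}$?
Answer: $-277830$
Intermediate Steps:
$F{\left(v \right)} = v^{3}$
$q{\left(k \right)} = - \frac{k}{2}$ ($q{\left(k \right)} = k \left(- \frac{1}{2}\right) = - \frac{k}{2}$)
$L{\left(V,g \right)} = 3969$ ($L{\left(V,g \right)} = \left(\left(-4\right)^{3} - -1\right)^{2} = \left(-64 + 1\right)^{2} = \left(-63\right)^{2} = 3969$)
$L{\left(12,-4 \right)} \left(-99 + 29\right) = 3969 \left(-99 + 29\right) = 3969 \left(-70\right) = -277830$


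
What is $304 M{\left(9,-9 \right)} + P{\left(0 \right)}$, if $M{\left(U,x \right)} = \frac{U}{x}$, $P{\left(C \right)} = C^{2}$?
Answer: $-304$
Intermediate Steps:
$304 M{\left(9,-9 \right)} + P{\left(0 \right)} = 304 \frac{9}{-9} + 0^{2} = 304 \cdot 9 \left(- \frac{1}{9}\right) + 0 = 304 \left(-1\right) + 0 = -304 + 0 = -304$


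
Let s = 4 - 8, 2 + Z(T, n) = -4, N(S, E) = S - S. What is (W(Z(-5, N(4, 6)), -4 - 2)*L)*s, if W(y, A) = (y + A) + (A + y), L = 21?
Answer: 2016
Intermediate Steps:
N(S, E) = 0
Z(T, n) = -6 (Z(T, n) = -2 - 4 = -6)
W(y, A) = 2*A + 2*y (W(y, A) = (A + y) + (A + y) = 2*A + 2*y)
s = -4
(W(Z(-5, N(4, 6)), -4 - 2)*L)*s = ((2*(-4 - 2) + 2*(-6))*21)*(-4) = ((2*(-6) - 12)*21)*(-4) = ((-12 - 12)*21)*(-4) = -24*21*(-4) = -504*(-4) = 2016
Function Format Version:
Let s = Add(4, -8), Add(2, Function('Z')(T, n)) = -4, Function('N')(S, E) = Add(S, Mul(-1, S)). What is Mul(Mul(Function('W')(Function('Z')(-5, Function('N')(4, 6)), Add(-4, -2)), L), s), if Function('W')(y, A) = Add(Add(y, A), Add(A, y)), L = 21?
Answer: 2016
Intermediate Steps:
Function('N')(S, E) = 0
Function('Z')(T, n) = -6 (Function('Z')(T, n) = Add(-2, -4) = -6)
Function('W')(y, A) = Add(Mul(2, A), Mul(2, y)) (Function('W')(y, A) = Add(Add(A, y), Add(A, y)) = Add(Mul(2, A), Mul(2, y)))
s = -4
Mul(Mul(Function('W')(Function('Z')(-5, Function('N')(4, 6)), Add(-4, -2)), L), s) = Mul(Mul(Add(Mul(2, Add(-4, -2)), Mul(2, -6)), 21), -4) = Mul(Mul(Add(Mul(2, -6), -12), 21), -4) = Mul(Mul(Add(-12, -12), 21), -4) = Mul(Mul(-24, 21), -4) = Mul(-504, -4) = 2016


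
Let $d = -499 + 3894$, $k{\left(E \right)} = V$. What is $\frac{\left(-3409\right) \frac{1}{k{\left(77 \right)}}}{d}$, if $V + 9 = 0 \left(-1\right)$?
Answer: $\frac{487}{4365} \approx 0.11157$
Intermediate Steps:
$V = -9$ ($V = -9 + 0 \left(-1\right) = -9 + 0 = -9$)
$k{\left(E \right)} = -9$
$d = 3395$
$\frac{\left(-3409\right) \frac{1}{k{\left(77 \right)}}}{d} = \frac{\left(-3409\right) \frac{1}{-9}}{3395} = \left(-3409\right) \left(- \frac{1}{9}\right) \frac{1}{3395} = \frac{3409}{9} \cdot \frac{1}{3395} = \frac{487}{4365}$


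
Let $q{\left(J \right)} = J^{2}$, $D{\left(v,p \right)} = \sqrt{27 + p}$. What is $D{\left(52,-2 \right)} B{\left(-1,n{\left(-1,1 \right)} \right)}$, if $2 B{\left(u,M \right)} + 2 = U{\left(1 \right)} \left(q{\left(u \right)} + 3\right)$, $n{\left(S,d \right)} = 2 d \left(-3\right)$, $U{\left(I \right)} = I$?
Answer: $5$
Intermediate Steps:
$n{\left(S,d \right)} = - 6 d$
$B{\left(u,M \right)} = \frac{1}{2} + \frac{u^{2}}{2}$ ($B{\left(u,M \right)} = -1 + \frac{1 \left(u^{2} + 3\right)}{2} = -1 + \frac{1 \left(3 + u^{2}\right)}{2} = -1 + \frac{3 + u^{2}}{2} = -1 + \left(\frac{3}{2} + \frac{u^{2}}{2}\right) = \frac{1}{2} + \frac{u^{2}}{2}$)
$D{\left(52,-2 \right)} B{\left(-1,n{\left(-1,1 \right)} \right)} = \sqrt{27 - 2} \left(\frac{1}{2} + \frac{\left(-1\right)^{2}}{2}\right) = \sqrt{25} \left(\frac{1}{2} + \frac{1}{2} \cdot 1\right) = 5 \left(\frac{1}{2} + \frac{1}{2}\right) = 5 \cdot 1 = 5$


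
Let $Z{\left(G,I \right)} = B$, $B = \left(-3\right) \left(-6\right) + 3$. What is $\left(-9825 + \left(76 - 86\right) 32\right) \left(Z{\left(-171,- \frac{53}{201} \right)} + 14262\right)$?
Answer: $-144901035$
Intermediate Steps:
$B = 21$ ($B = 18 + 3 = 21$)
$Z{\left(G,I \right)} = 21$
$\left(-9825 + \left(76 - 86\right) 32\right) \left(Z{\left(-171,- \frac{53}{201} \right)} + 14262\right) = \left(-9825 + \left(76 - 86\right) 32\right) \left(21 + 14262\right) = \left(-9825 - 320\right) 14283 = \left(-10145\right) 14283 = -144901035$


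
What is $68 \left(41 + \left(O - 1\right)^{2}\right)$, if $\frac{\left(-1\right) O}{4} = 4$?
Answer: $22440$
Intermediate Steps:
$O = -16$ ($O = \left(-4\right) 4 = -16$)
$68 \left(41 + \left(O - 1\right)^{2}\right) = 68 \left(41 + \left(-16 - 1\right)^{2}\right) = 68 \left(41 + \left(-17\right)^{2}\right) = 68 \left(41 + 289\right) = 68 \cdot 330 = 22440$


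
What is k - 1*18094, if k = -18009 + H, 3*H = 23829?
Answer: -28160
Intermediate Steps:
H = 7943 (H = (⅓)*23829 = 7943)
k = -10066 (k = -18009 + 7943 = -10066)
k - 1*18094 = -10066 - 1*18094 = -10066 - 18094 = -28160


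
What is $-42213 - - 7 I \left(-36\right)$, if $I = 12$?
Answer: $-45237$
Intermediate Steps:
$-42213 - - 7 I \left(-36\right) = -42213 - \left(-7\right) 12 \left(-36\right) = -42213 - \left(-84\right) \left(-36\right) = -42213 - 3024 = -45237$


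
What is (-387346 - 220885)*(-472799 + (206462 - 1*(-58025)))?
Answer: 126701816072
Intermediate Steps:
(-387346 - 220885)*(-472799 + (206462 - 1*(-58025))) = -608231*(-472799 + (206462 + 58025)) = -608231*(-472799 + 264487) = -608231*(-208312) = 126701816072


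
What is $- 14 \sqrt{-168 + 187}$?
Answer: $- 14 \sqrt{19} \approx -61.025$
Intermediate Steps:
$- 14 \sqrt{-168 + 187} = - 14 \sqrt{19}$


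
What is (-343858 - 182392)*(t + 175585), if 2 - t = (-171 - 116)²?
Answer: -49055972500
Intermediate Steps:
t = -82367 (t = 2 - (-171 - 116)² = 2 - 1*(-287)² = 2 - 1*82369 = 2 - 82369 = -82367)
(-343858 - 182392)*(t + 175585) = (-343858 - 182392)*(-82367 + 175585) = -526250*93218 = -49055972500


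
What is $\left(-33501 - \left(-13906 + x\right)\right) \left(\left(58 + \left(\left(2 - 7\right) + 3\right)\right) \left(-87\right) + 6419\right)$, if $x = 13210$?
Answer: $-50749335$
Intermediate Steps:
$\left(-33501 - \left(-13906 + x\right)\right) \left(\left(58 + \left(\left(2 - 7\right) + 3\right)\right) \left(-87\right) + 6419\right) = \left(-33501 + \left(\left(7381 + 6525\right) - 13210\right)\right) \left(\left(58 + \left(\left(2 - 7\right) + 3\right)\right) \left(-87\right) + 6419\right) = \left(-33501 + \left(13906 - 13210\right)\right) \left(\left(58 + \left(\left(2 - 7\right) + 3\right)\right) \left(-87\right) + 6419\right) = \left(-33501 + 696\right) \left(\left(58 + \left(-5 + 3\right)\right) \left(-87\right) + 6419\right) = - 32805 \left(\left(58 - 2\right) \left(-87\right) + 6419\right) = - 32805 \left(56 \left(-87\right) + 6419\right) = - 32805 \left(-4872 + 6419\right) = \left(-32805\right) 1547 = -50749335$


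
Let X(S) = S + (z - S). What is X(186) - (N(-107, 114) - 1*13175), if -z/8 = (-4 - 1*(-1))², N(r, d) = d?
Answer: 12989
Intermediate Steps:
z = -72 (z = -8*(-4 - 1*(-1))² = -8*(-4 + 1)² = -8*(-3)² = -8*9 = -72)
X(S) = -72 (X(S) = S + (-72 - S) = -72)
X(186) - (N(-107, 114) - 1*13175) = -72 - (114 - 1*13175) = -72 - (114 - 13175) = -72 - 1*(-13061) = -72 + 13061 = 12989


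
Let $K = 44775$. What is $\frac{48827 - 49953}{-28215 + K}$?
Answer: $- \frac{563}{8280} \approx -0.067995$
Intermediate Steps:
$\frac{48827 - 49953}{-28215 + K} = \frac{48827 - 49953}{-28215 + 44775} = - \frac{1126}{16560} = \left(-1126\right) \frac{1}{16560} = - \frac{563}{8280}$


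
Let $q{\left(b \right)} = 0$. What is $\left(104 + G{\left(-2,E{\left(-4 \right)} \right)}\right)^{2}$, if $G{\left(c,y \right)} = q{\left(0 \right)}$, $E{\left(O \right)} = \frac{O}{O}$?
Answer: $10816$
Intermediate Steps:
$E{\left(O \right)} = 1$
$G{\left(c,y \right)} = 0$
$\left(104 + G{\left(-2,E{\left(-4 \right)} \right)}\right)^{2} = \left(104 + 0\right)^{2} = 104^{2} = 10816$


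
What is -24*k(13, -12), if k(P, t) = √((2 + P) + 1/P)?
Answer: -336*√13/13 ≈ -93.190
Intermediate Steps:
k(P, t) = √(2 + P + 1/P)
-24*k(13, -12) = -24*√(2 + 13 + 1/13) = -336*√13/13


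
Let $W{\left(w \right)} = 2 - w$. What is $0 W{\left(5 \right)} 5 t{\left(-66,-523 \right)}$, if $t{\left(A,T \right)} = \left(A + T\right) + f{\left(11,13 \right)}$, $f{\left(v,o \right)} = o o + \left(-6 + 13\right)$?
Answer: $0$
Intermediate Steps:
$f{\left(v,o \right)} = 7 + o^{2}$ ($f{\left(v,o \right)} = o^{2} + 7 = 7 + o^{2}$)
$t{\left(A,T \right)} = 176 + A + T$ ($t{\left(A,T \right)} = \left(A + T\right) + \left(7 + 13^{2}\right) = \left(A + T\right) + \left(7 + 169\right) = \left(A + T\right) + 176 = 176 + A + T$)
$0 W{\left(5 \right)} 5 t{\left(-66,-523 \right)} = 0 \left(2 - 5\right) 5 \left(176 - 66 - 523\right) = 0 \left(2 - 5\right) 5 \left(-413\right) = 0 \left(-3\right) 5 \left(-413\right) = 0 \cdot 5 \left(-413\right) = 0 \left(-413\right) = 0$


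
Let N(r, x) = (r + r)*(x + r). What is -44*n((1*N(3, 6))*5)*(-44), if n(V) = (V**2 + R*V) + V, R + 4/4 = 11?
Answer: 146884320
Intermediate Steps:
R = 10 (R = -1 + 11 = 10)
N(r, x) = 2*r*(r + x) (N(r, x) = (2*r)*(r + x) = 2*r*(r + x))
n(V) = V**2 + 11*V (n(V) = (V**2 + 10*V) + V = V**2 + 11*V)
-44*n((1*N(3, 6))*5)*(-44) = -44*(1*(2*3*(3 + 6)))*5*(11 + (1*(2*3*(3 + 6)))*5)*(-44) = -44*(1*(2*3*9))*5*(11 + (1*(2*3*9))*5)*(-44) = -44*(1*54)*5*(11 + (1*54)*5)*(-44) = -44*54*5*(11 + 54*5)*(-44) = -11880*(11 + 270)*(-44) = -11880*281*(-44) = -44*75870*(-44) = -3338280*(-44) = 146884320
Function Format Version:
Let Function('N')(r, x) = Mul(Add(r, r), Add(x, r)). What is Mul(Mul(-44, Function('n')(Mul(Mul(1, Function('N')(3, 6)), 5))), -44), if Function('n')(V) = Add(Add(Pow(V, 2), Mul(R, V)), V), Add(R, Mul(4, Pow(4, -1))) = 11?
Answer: 146884320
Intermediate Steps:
R = 10 (R = Add(-1, 11) = 10)
Function('N')(r, x) = Mul(2, r, Add(r, x)) (Function('N')(r, x) = Mul(Mul(2, r), Add(r, x)) = Mul(2, r, Add(r, x)))
Function('n')(V) = Add(Pow(V, 2), Mul(11, V)) (Function('n')(V) = Add(Add(Pow(V, 2), Mul(10, V)), V) = Add(Pow(V, 2), Mul(11, V)))
Mul(Mul(-44, Function('n')(Mul(Mul(1, Function('N')(3, 6)), 5))), -44) = Mul(Mul(-44, Mul(Mul(Mul(1, Mul(2, 3, Add(3, 6))), 5), Add(11, Mul(Mul(1, Mul(2, 3, Add(3, 6))), 5)))), -44) = Mul(Mul(-44, Mul(Mul(Mul(1, Mul(2, 3, 9)), 5), Add(11, Mul(Mul(1, Mul(2, 3, 9)), 5)))), -44) = Mul(Mul(-44, Mul(Mul(Mul(1, 54), 5), Add(11, Mul(Mul(1, 54), 5)))), -44) = Mul(Mul(-44, Mul(Mul(54, 5), Add(11, Mul(54, 5)))), -44) = Mul(Mul(-44, Mul(270, Add(11, 270))), -44) = Mul(Mul(-44, Mul(270, 281)), -44) = Mul(Mul(-44, 75870), -44) = Mul(-3338280, -44) = 146884320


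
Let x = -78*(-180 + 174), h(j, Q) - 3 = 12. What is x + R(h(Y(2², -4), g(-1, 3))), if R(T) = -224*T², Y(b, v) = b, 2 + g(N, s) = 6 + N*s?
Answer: -49932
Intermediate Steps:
g(N, s) = 4 + N*s (g(N, s) = -2 + (6 + N*s) = 4 + N*s)
h(j, Q) = 15 (h(j, Q) = 3 + 12 = 15)
x = 468 (x = -78*(-6) = 468)
x + R(h(Y(2², -4), g(-1, 3))) = 468 - 224*15² = 468 - 224*225 = 468 - 50400 = -49932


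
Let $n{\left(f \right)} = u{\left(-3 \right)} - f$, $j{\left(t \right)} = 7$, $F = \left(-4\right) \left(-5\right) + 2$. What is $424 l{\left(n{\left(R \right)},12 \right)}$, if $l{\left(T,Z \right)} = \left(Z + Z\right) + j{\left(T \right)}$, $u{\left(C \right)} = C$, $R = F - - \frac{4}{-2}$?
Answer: $13144$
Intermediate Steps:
$F = 22$ ($F = 20 + 2 = 22$)
$R = 20$ ($R = 22 - - \frac{4}{-2} = 22 - \left(-4\right) \left(- \frac{1}{2}\right) = 22 - 2 = 20$)
$n{\left(f \right)} = -3 - f$
$l{\left(T,Z \right)} = 7 + 2 Z$ ($l{\left(T,Z \right)} = \left(Z + Z\right) + 7 = 2 Z + 7 = 7 + 2 Z$)
$424 l{\left(n{\left(R \right)},12 \right)} = 424 \left(7 + 2 \cdot 12\right) = 424 \left(7 + 24\right) = 424 \cdot 31 = 13144$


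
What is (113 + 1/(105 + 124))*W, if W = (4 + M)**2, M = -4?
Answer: 0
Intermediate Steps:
W = 0 (W = (4 - 4)**2 = 0**2 = 0)
(113 + 1/(105 + 124))*W = (113 + 1/(105 + 124))*0 = (113 + 1/229)*0 = (25878/229)*0 = 0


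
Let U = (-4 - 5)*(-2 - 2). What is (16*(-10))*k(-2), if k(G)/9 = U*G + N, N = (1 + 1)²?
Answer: 97920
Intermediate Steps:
N = 4 (N = 2² = 4)
U = 36 (U = -9*(-4) = 36)
k(G) = 36 + 324*G (k(G) = 9*(36*G + 4) = 9*(4 + 36*G) = 36 + 324*G)
(16*(-10))*k(-2) = (16*(-10))*(36 + 324*(-2)) = -160*(36 - 648) = -160*(-612) = 97920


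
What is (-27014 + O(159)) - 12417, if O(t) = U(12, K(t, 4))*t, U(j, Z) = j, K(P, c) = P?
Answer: -37523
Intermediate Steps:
O(t) = 12*t
(-27014 + O(159)) - 12417 = (-27014 + 12*159) - 12417 = (-27014 + 1908) - 12417 = -25106 - 12417 = -37523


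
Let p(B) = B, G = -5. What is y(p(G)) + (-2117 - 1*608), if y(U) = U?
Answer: -2730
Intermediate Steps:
y(p(G)) + (-2117 - 1*608) = -5 + (-2117 - 1*608) = -5 + (-2117 - 608) = -5 - 2725 = -2730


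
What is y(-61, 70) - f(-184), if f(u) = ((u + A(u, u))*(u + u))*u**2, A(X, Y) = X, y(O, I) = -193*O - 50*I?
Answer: -4584906671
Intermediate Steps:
f(u) = 4*u**4 (f(u) = ((u + u)*(u + u))*u**2 = ((2*u)*(2*u))*u**2 = (4*u**2)*u**2 = 4*u**4)
y(-61, 70) - f(-184) = (-193*(-61) - 50*70) - 4*(-184)**4 = (11773 - 3500) - 4*1146228736 = 8273 - 1*4584914944 = 8273 - 4584914944 = -4584906671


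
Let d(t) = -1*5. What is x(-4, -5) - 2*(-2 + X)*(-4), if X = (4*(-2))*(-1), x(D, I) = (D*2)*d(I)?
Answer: 88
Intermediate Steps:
d(t) = -5
x(D, I) = -10*D (x(D, I) = (D*2)*(-5) = (2*D)*(-5) = -10*D)
X = 8 (X = -8*(-1) = 8)
x(-4, -5) - 2*(-2 + X)*(-4) = -10*(-4) - 2*(-2 + 8)*(-4) = 40 - 2*6*(-4) = 40 - 12*(-4) = 40 + 48 = 88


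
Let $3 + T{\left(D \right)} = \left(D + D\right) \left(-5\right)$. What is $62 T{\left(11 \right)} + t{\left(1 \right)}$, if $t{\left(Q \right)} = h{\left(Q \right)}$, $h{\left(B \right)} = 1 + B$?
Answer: $-7004$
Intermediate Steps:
$T{\left(D \right)} = -3 - 10 D$ ($T{\left(D \right)} = -3 + \left(D + D\right) \left(-5\right) = -3 + 2 D \left(-5\right) = -3 - 10 D$)
$t{\left(Q \right)} = 1 + Q$
$62 T{\left(11 \right)} + t{\left(1 \right)} = 62 \left(-3 - 110\right) + \left(1 + 1\right) = 62 \left(-3 - 110\right) + 2 = 62 \left(-113\right) + 2 = -7006 + 2 = -7004$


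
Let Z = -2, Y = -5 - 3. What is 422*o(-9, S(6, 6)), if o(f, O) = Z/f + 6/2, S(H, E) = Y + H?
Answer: 12238/9 ≈ 1359.8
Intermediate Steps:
Y = -8
S(H, E) = -8 + H
o(f, O) = 3 - 2/f (o(f, O) = -2/f + 6/2 = -2/f + 6*(½) = -2/f + 3 = 3 - 2/f)
422*o(-9, S(6, 6)) = 422*(3 - 2/(-9)) = 422*(3 - 2*(-⅑)) = 422*(3 + 2/9) = 422*(29/9) = 12238/9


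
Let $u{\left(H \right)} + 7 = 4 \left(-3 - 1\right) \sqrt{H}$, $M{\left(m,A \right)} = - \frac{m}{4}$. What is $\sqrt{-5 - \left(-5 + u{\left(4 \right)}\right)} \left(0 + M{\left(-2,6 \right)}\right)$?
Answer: $\frac{\sqrt{39}}{2} \approx 3.1225$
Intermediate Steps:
$M{\left(m,A \right)} = - \frac{m}{4}$
$u{\left(H \right)} = -7 - 16 \sqrt{H}$ ($u{\left(H \right)} = -7 + 4 \left(-3 - 1\right) \sqrt{H} = -7 + 4 \left(-4\right) \sqrt{H} = -7 - 16 \sqrt{H}$)
$\sqrt{-5 - \left(-5 + u{\left(4 \right)}\right)} \left(0 + M{\left(-2,6 \right)}\right) = \sqrt{-5 + \left(5 - \left(-7 - 16 \sqrt{4}\right)\right)} \left(0 - - \frac{1}{2}\right) = \sqrt{-5 + \left(5 - \left(-7 - 32\right)\right)} \left(0 + \frac{1}{2}\right) = \sqrt{-5 + \left(5 - \left(-7 - 32\right)\right)} \frac{1}{2} = \sqrt{-5 + \left(5 - -39\right)} \frac{1}{2} = \sqrt{-5 + \left(5 + 39\right)} \frac{1}{2} = \sqrt{-5 + 44} \cdot \frac{1}{2} = \sqrt{39} \cdot \frac{1}{2} = \frac{\sqrt{39}}{2}$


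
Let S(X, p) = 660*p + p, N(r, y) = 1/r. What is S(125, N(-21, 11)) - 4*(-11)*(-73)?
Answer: -68113/21 ≈ -3243.5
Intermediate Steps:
S(X, p) = 661*p
S(125, N(-21, 11)) - 4*(-11)*(-73) = 661/(-21) - 4*(-11)*(-73) = 661*(-1/21) - (-44)*(-73) = -661/21 - 1*3212 = -661/21 - 3212 = -68113/21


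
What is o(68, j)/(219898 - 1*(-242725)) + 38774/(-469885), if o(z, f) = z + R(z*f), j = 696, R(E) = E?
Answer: 4332925258/217379608355 ≈ 0.019933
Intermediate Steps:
o(z, f) = z + f*z (o(z, f) = z + z*f = z + f*z)
o(68, j)/(219898 - 1*(-242725)) + 38774/(-469885) = (68*(1 + 696))/(219898 - 1*(-242725)) + 38774/(-469885) = (68*697)/(219898 + 242725) + 38774*(-1/469885) = 47396/462623 - 38774/469885 = 4332925258/217379608355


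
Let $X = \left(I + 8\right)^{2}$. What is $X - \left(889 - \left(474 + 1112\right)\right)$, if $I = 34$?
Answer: $2461$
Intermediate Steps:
$X = 1764$ ($X = \left(34 + 8\right)^{2} = 42^{2} = 1764$)
$X - \left(889 - \left(474 + 1112\right)\right) = 1764 - \left(889 - \left(474 + 1112\right)\right) = 1764 - \left(889 - 1586\right) = 1764 - -697 = 1764 + 697 = 2461$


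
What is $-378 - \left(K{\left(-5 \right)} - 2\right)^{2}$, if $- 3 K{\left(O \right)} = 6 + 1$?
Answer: $- \frac{3571}{9} \approx -396.78$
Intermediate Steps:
$K{\left(O \right)} = - \frac{7}{3}$ ($K{\left(O \right)} = - \frac{6 + 1}{3} = \left(- \frac{1}{3}\right) 7 = - \frac{7}{3}$)
$-378 - \left(K{\left(-5 \right)} - 2\right)^{2} = -378 - \left(- \frac{7}{3} - 2\right)^{2} = -378 - \left(- \frac{13}{3}\right)^{2} = -378 - \frac{169}{9} = - \frac{3571}{9}$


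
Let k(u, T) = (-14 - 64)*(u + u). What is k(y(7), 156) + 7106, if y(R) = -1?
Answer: 7262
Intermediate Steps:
k(u, T) = -156*u
k(y(7), 156) + 7106 = -156*(-1) + 7106 = 156 + 7106 = 7262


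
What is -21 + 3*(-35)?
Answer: -126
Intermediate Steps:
-21 + 3*(-35) = -21 - 105 = -126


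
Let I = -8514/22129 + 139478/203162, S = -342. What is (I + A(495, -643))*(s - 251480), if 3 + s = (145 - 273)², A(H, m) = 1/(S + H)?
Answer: -24930396743687410/343926550197 ≈ -72488.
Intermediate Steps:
A(H, m) = 1/(-342 + H)
I = 678393697/2247885949 (I = -8514*1/22129 + 139478*(1/203162) = -8514/22129 + 69739/101581 = 678393697/2247885949 ≈ 0.30179)
s = 16381 (s = -3 + (145 - 273)² = -3 + (-128)² = -3 + 16384 = 16381)
(I + A(495, -643))*(s - 251480) = (678393697/2247885949 + 1/(-342 + 495))*(16381 - 251480) = (678393697/2247885949 + 1/153)*(-235099) = (106042121590/343926550197)*(-235099) = -24930396743687410/343926550197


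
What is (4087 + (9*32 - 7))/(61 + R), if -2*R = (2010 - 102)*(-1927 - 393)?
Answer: 336/170257 ≈ 0.0019735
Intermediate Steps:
R = 2213280 (R = -(2010 - 102)*(-1927 - 393)/2 = -954*(-2320) = -½*(-4426560) = 2213280)
(4087 + (9*32 - 7))/(61 + R) = (4087 + (9*32 - 7))/(61 + 2213280) = (4087 + (288 - 7))/2213341 = (4087 + 281)*(1/2213341) = 4368*(1/2213341) = 336/170257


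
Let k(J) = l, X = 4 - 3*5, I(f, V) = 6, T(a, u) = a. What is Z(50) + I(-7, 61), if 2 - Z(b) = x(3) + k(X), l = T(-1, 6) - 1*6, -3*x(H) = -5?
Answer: 40/3 ≈ 13.333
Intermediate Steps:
x(H) = 5/3 (x(H) = -⅓*(-5) = 5/3)
l = -7 (l = -1 - 1*6 = -1 - 6 = -7)
X = -11 (X = 4 - 15 = -11)
k(J) = -7
Z(b) = 22/3 (Z(b) = 2 - (5/3 - 7) = 2 - 1*(-16/3) = 2 + 16/3 = 22/3)
Z(50) + I(-7, 61) = 22/3 + 6 = 40/3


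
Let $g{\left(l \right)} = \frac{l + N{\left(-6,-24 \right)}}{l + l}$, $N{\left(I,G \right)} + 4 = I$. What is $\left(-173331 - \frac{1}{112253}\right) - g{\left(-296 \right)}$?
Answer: $- \frac{5759266898933}{33226888} \approx -1.7333 \cdot 10^{5}$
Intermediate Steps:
$N{\left(I,G \right)} = -4 + I$
$g{\left(l \right)} = \frac{-10 + l}{2 l}$ ($g{\left(l \right)} = \frac{l - 10}{l + l} = \frac{l - 10}{2 l} = \left(-10 + l\right) \frac{1}{2 l} = \frac{-10 + l}{2 l}$)
$\left(-173331 - \frac{1}{112253}\right) - g{\left(-296 \right)} = \left(-173331 - \frac{1}{112253}\right) - \frac{-10 - 296}{2 \left(-296\right)} = \left(-173331 - \frac{1}{112253}\right) - \frac{1}{2} \left(- \frac{1}{296}\right) \left(-306\right) = \left(-173331 - \frac{1}{112253}\right) - \frac{153}{296} = - \frac{19456924744}{112253} - \frac{153}{296} = - \frac{5759266898933}{33226888}$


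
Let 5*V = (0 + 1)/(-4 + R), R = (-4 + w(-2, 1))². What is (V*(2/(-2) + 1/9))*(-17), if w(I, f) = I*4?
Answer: 34/1575 ≈ 0.021587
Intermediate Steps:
w(I, f) = 4*I
R = 144 (R = (-4 + 4*(-2))² = (-4 - 8)² = (-12)² = 144)
V = 1/700 (V = ((0 + 1)/(-4 + 144))/5 = (1/140)/5 = (1*(1/140))/5 = (⅕)*(1/140) = 1/700 ≈ 0.0014286)
(V*(2/(-2) + 1/9))*(-17) = ((2/(-2) + 1/9)/700)*(-17) = ((2*(-½) + 1*(⅑))/700)*(-17) = ((-1 + ⅑)/700)*(-17) = ((1/700)*(-8/9))*(-17) = -2/1575*(-17) = 34/1575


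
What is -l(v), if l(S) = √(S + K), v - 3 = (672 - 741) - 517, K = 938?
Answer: -√355 ≈ -18.841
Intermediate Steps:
v = -583 (v = 3 + ((672 - 741) - 517) = 3 + (-69 - 517) = 3 - 586 = -583)
l(S) = √(938 + S) (l(S) = √(S + 938) = √(938 + S))
-l(v) = -√(938 - 583) = -√355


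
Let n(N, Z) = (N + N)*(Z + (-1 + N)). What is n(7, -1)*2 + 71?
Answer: 211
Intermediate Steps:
n(N, Z) = 2*N*(-1 + N + Z) (n(N, Z) = (2*N)*(-1 + N + Z) = 2*N*(-1 + N + Z))
n(7, -1)*2 + 71 = (2*7*(-1 + 7 - 1))*2 + 71 = (2*7*5)*2 + 71 = 70*2 + 71 = 140 + 71 = 211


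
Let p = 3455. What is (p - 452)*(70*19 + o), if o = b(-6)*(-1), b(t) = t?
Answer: 4012008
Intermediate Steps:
o = 6 (o = -6*(-1) = 6)
(p - 452)*(70*19 + o) = (3455 - 452)*(70*19 + 6) = 3003*(1330 + 6) = 3003*1336 = 4012008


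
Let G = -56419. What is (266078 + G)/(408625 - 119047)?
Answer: 209659/289578 ≈ 0.72402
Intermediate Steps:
(266078 + G)/(408625 - 119047) = (266078 - 56419)/(408625 - 119047) = 209659/289578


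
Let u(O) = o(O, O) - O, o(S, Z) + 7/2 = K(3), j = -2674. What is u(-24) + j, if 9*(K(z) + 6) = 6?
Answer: -15953/6 ≈ -2658.8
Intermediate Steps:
K(z) = -16/3 (K(z) = -6 + (1/9)*6 = -6 + 2/3 = -16/3)
o(S, Z) = -53/6 (o(S, Z) = -7/2 - 16/3 = -53/6)
u(O) = -53/6 - O
u(-24) + j = (-53/6 - 1*(-24)) - 2674 = (-53/6 + 24) - 2674 = 91/6 - 2674 = -15953/6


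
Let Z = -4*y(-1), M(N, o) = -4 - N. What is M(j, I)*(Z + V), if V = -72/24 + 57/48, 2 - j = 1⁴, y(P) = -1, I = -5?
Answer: -175/16 ≈ -10.938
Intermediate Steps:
j = 1 (j = 2 - 1*1⁴ = 2 - 1*1 = 2 - 1 = 1)
V = -29/16 (V = -72*1/24 + 57*(1/48) = -3 + 19/16 = -29/16 ≈ -1.8125)
Z = 4 (Z = -4*(-1) = 4)
M(j, I)*(Z + V) = (-4 - 1*1)*(4 - 29/16) = (-4 - 1)*(35/16) = -5*35/16 = -175/16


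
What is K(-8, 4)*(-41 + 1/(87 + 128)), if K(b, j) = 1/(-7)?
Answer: 8814/1505 ≈ 5.8565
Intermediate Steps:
K(b, j) = -⅐
K(-8, 4)*(-41 + 1/(87 + 128)) = -(-41 + 1/(87 + 128))/7 = -(-41 + 1/215)/7 = -⅐*(-8814/215) = 8814/1505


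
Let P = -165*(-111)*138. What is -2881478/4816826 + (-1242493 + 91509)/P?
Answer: -3206734714361/3043595802555 ≈ -1.0536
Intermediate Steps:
P = 2527470 (P = 18315*138 = 2527470)
-2881478/4816826 + (-1242493 + 91509)/P = -2881478/4816826 + (-1242493 + 91509)/2527470 = -2881478*1/4816826 - 1150984*1/2527470 = -1440739/2408413 - 575492/1263735 = -3206734714361/3043595802555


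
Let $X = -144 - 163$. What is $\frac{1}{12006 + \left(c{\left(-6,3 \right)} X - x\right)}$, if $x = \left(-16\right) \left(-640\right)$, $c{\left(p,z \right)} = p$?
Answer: $\frac{1}{3608} \approx 0.00027716$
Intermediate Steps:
$x = 10240$
$X = -307$
$\frac{1}{12006 + \left(c{\left(-6,3 \right)} X - x\right)} = \frac{1}{12006 - 8398} = \frac{1}{3608}$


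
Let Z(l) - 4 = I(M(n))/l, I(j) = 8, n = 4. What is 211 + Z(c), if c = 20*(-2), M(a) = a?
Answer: 1074/5 ≈ 214.80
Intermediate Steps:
c = -40
Z(l) = 4 + 8/l
211 + Z(c) = 211 + (4 + 8/(-40)) = 211 + (4 + 8*(-1/40)) = 211 + (4 - 1/5) = 211 + 19/5 = 1074/5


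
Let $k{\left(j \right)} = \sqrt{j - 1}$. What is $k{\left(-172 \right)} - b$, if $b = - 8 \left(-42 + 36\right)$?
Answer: $-48 + i \sqrt{173} \approx -48.0 + 13.153 i$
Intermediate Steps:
$b = 48$ ($b = \left(-8\right) \left(-6\right) = 48$)
$k{\left(j \right)} = \sqrt{-1 + j}$
$k{\left(-172 \right)} - b = \sqrt{-1 - 172} - 48 = \sqrt{-173} - 48 = i \sqrt{173} - 48 = -48 + i \sqrt{173}$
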